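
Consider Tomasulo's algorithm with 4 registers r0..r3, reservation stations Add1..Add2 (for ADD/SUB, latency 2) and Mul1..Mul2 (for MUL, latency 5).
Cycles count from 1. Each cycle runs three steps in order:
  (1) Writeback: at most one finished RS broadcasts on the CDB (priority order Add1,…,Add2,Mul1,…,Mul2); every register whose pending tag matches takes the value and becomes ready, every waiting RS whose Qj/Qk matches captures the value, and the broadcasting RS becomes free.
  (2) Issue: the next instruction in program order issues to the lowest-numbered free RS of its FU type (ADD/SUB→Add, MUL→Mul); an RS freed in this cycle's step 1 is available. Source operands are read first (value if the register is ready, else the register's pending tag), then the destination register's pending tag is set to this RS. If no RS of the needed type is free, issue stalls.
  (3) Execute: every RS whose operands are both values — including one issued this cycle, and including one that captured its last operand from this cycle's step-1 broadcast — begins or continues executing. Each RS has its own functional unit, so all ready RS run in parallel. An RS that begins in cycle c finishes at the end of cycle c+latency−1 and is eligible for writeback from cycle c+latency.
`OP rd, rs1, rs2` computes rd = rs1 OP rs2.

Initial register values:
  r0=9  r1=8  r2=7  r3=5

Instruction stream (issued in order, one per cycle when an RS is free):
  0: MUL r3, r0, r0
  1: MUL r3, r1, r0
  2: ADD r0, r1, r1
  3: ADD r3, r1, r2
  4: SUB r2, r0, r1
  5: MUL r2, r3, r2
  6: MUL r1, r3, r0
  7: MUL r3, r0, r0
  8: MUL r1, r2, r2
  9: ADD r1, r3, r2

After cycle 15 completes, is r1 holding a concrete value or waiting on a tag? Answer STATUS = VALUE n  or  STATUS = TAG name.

STATUS = TAG Add1

  c1: issue MUL r3<-Mul1  regs: r0:9,r1:8,r2:7,r3:Mul1
  c2: issue MUL r3<-Mul2  regs: r0:9,r1:8,r2:7,r3:Mul2
  c3: issue ADD r0<-Add1  regs: r0:Add1,r1:8,r2:7,r3:Mul2
  c4: issue ADD r3<-Add2  regs: r0:Add1,r1:8,r2:7,r3:Add2
  c5: CDB Add1=16; issue SUB r2<-Add1  regs: r0:16,r1:8,r2:Add1,r3:Add2
  c6: CDB Add2=15; stall  regs: r0:16,r1:8,r2:Add1,r3:15
  c7: CDB Add1=8; stall  regs: r0:16,r1:8,r2:8,r3:15
  c8: CDB Mul1=81; issue MUL r2<-Mul1  regs: r0:16,r1:8,r2:Mul1,r3:15
  c9: CDB Mul2=72; issue MUL r1<-Mul2  regs: r0:16,r1:Mul2,r2:Mul1,r3:15
  c10: stall  regs: r0:16,r1:Mul2,r2:Mul1,r3:15
  c11: stall  regs: r0:16,r1:Mul2,r2:Mul1,r3:15
  c12: stall  regs: r0:16,r1:Mul2,r2:Mul1,r3:15
  c13: CDB Mul1=120; issue MUL r3<-Mul1  regs: r0:16,r1:Mul2,r2:120,r3:Mul1
  c14: CDB Mul2=240; issue MUL r1<-Mul2  regs: r0:16,r1:Mul2,r2:120,r3:Mul1
  c15: issue ADD r1<-Add1  regs: r0:16,r1:Add1,r2:120,r3:Mul1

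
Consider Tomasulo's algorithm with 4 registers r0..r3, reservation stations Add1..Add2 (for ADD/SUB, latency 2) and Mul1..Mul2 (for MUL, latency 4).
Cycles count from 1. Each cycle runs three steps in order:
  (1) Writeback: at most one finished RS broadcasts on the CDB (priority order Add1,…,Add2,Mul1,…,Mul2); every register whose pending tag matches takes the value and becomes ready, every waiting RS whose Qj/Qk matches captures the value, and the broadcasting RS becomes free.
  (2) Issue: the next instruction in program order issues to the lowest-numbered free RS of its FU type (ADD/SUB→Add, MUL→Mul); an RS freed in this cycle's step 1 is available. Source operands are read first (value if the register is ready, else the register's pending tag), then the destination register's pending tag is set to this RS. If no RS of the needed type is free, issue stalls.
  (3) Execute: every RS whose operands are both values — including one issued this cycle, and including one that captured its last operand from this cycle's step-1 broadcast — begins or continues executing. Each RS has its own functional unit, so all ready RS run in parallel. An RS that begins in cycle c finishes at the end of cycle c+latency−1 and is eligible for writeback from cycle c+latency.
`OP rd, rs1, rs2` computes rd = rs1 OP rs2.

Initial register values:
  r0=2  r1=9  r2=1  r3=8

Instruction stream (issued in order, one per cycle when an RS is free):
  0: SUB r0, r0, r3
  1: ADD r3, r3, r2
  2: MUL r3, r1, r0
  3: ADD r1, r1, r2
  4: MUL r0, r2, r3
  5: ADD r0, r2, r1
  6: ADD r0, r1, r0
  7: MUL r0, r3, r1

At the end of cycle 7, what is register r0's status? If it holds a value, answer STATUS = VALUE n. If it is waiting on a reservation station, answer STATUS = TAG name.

  c1: issue SUB r0<-Add1  regs: r0:Add1,r1:9,r2:1,r3:8
  c2: issue ADD r3<-Add2  regs: r0:Add1,r1:9,r2:1,r3:Add2
  c3: CDB Add1=-6; issue MUL r3<-Mul1  regs: r0:-6,r1:9,r2:1,r3:Mul1
  c4: CDB Add2=9; issue ADD r1<-Add1  regs: r0:-6,r1:Add1,r2:1,r3:Mul1
  c5: issue MUL r0<-Mul2  regs: r0:Mul2,r1:Add1,r2:1,r3:Mul1
  c6: CDB Add1=10; issue ADD r0<-Add1  regs: r0:Add1,r1:10,r2:1,r3:Mul1
  c7: CDB Mul1=-54; issue ADD r0<-Add2  regs: r0:Add2,r1:10,r2:1,r3:-54

STATUS = TAG Add2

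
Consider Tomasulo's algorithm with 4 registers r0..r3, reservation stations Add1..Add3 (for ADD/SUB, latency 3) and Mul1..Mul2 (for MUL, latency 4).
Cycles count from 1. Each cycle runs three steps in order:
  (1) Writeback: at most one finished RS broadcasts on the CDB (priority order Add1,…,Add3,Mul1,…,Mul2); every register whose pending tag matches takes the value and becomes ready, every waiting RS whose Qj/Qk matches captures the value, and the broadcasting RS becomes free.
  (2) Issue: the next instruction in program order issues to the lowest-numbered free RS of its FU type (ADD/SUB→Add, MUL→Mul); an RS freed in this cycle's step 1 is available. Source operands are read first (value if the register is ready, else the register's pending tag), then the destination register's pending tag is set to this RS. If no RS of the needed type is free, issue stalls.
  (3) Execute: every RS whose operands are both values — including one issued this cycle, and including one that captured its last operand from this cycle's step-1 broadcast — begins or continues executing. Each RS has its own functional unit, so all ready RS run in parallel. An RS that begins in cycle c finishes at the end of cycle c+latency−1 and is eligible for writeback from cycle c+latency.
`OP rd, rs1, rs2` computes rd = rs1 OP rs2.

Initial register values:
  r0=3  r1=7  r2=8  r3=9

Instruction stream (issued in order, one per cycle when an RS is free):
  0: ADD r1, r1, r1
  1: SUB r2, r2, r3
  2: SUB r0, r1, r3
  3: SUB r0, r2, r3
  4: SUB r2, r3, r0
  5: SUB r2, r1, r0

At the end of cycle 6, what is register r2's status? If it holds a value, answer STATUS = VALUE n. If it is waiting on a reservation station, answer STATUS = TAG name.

  c1: issue ADD r1<-Add1  regs: r0:3,r1:Add1,r2:8,r3:9
  c2: issue SUB r2<-Add2  regs: r0:3,r1:Add1,r2:Add2,r3:9
  c3: issue SUB r0<-Add3  regs: r0:Add3,r1:Add1,r2:Add2,r3:9
  c4: CDB Add1=14; issue SUB r0<-Add1  regs: r0:Add1,r1:14,r2:Add2,r3:9
  c5: CDB Add2=-1; issue SUB r2<-Add2  regs: r0:Add1,r1:14,r2:Add2,r3:9
  c6: stall  regs: r0:Add1,r1:14,r2:Add2,r3:9

STATUS = TAG Add2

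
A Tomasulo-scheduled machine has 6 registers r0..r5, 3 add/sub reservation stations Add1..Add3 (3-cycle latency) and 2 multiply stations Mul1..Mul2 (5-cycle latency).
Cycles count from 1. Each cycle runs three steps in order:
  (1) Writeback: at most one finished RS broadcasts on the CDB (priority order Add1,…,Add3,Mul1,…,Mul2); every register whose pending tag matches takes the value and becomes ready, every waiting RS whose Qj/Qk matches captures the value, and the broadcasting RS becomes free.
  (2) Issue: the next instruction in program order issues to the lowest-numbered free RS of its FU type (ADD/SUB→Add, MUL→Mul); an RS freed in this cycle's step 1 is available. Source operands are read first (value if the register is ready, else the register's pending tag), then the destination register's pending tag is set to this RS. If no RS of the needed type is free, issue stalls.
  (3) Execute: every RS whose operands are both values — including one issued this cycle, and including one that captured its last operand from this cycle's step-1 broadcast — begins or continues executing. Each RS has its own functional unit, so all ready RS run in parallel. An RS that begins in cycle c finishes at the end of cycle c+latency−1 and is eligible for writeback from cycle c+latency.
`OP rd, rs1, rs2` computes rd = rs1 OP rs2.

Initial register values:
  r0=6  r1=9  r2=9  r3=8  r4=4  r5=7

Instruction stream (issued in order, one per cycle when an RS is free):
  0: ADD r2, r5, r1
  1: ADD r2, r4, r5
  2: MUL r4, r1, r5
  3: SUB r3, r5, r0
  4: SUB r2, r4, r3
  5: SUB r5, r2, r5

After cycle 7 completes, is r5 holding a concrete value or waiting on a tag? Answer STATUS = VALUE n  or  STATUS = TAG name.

STATUS = TAG Add3

c1: issue ADD r2<-Add1 | r0:6,r1:9,r2:Add1,r3:8,r4:4,r5:7
c2: issue ADD r2<-Add2 | r0:6,r1:9,r2:Add2,r3:8,r4:4,r5:7
c3: issue MUL r4<-Mul1 | r0:6,r1:9,r2:Add2,r3:8,r4:Mul1,r5:7
c4: CDB Add1=16; issue SUB r3<-Add1 | r0:6,r1:9,r2:Add2,r3:Add1,r4:Mul1,r5:7
c5: CDB Add2=11; issue SUB r2<-Add2 | r0:6,r1:9,r2:Add2,r3:Add1,r4:Mul1,r5:7
c6: issue SUB r5<-Add3 | r0:6,r1:9,r2:Add2,r3:Add1,r4:Mul1,r5:Add3
c7: CDB Add1=1 | r0:6,r1:9,r2:Add2,r3:1,r4:Mul1,r5:Add3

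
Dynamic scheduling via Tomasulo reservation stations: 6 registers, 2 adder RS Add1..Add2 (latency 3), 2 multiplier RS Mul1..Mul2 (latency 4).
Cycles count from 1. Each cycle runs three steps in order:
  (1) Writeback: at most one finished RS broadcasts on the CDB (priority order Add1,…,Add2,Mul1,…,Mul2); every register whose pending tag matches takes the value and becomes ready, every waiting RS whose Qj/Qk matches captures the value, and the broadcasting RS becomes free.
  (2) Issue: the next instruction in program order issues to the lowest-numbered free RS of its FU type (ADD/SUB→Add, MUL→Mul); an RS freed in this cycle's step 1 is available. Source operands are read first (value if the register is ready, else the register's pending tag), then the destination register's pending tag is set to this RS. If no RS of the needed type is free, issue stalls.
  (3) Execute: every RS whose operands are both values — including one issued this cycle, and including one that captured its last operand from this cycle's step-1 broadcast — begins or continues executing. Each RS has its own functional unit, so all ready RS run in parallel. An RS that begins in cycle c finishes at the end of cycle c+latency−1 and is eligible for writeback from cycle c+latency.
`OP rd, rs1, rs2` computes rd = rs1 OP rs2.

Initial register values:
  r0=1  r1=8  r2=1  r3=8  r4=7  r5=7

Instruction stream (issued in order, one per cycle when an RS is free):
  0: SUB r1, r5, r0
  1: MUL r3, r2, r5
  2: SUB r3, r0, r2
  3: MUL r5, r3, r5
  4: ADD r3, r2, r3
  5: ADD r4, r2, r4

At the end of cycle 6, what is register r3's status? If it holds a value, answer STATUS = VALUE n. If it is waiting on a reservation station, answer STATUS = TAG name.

c1: issue SUB r1<-Add1 | r0:1,r1:Add1,r2:1,r3:8,r4:7,r5:7
c2: issue MUL r3<-Mul1 | r0:1,r1:Add1,r2:1,r3:Mul1,r4:7,r5:7
c3: issue SUB r3<-Add2 | r0:1,r1:Add1,r2:1,r3:Add2,r4:7,r5:7
c4: CDB Add1=6; issue MUL r5<-Mul2 | r0:1,r1:6,r2:1,r3:Add2,r4:7,r5:Mul2
c5: issue ADD r3<-Add1 | r0:1,r1:6,r2:1,r3:Add1,r4:7,r5:Mul2
c6: CDB Add2=0; issue ADD r4<-Add2 | r0:1,r1:6,r2:1,r3:Add1,r4:Add2,r5:Mul2

STATUS = TAG Add1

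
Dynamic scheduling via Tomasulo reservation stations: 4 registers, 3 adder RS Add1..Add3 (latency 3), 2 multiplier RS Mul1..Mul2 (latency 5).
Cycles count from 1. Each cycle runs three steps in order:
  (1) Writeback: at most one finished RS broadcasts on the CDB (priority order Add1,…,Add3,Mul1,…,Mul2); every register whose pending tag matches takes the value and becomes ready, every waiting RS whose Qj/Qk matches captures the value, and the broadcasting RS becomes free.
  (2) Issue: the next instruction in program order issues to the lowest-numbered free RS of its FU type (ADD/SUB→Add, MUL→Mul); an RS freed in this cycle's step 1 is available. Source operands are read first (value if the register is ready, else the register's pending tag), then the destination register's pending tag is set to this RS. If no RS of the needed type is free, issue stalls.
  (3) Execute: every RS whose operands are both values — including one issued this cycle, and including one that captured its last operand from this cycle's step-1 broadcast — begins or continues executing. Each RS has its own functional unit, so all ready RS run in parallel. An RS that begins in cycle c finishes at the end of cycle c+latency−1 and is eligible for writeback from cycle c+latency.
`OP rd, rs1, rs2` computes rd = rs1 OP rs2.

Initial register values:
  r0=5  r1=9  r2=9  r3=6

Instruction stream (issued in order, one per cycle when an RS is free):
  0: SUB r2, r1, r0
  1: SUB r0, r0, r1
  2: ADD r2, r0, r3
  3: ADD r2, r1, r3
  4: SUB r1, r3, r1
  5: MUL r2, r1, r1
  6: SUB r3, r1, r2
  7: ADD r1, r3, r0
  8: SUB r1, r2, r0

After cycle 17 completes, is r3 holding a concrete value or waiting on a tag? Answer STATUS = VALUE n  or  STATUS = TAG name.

STATUS = VALUE -12

c1: issue SUB r2<-Add1 | r0:5,r1:9,r2:Add1,r3:6
c2: issue SUB r0<-Add2 | r0:Add2,r1:9,r2:Add1,r3:6
c3: issue ADD r2<-Add3 | r0:Add2,r1:9,r2:Add3,r3:6
c4: CDB Add1=4; issue ADD r2<-Add1 | r0:Add2,r1:9,r2:Add1,r3:6
c5: CDB Add2=-4; issue SUB r1<-Add2 | r0:-4,r1:Add2,r2:Add1,r3:6
c6: issue MUL r2<-Mul1 | r0:-4,r1:Add2,r2:Mul1,r3:6
c7: CDB Add1=15; issue SUB r3<-Add1 | r0:-4,r1:Add2,r2:Mul1,r3:Add1
c8: CDB Add2=-3; issue ADD r1<-Add2 | r0:-4,r1:Add2,r2:Mul1,r3:Add1
c9: CDB Add3=2; issue SUB r1<-Add3 | r0:-4,r1:Add3,r2:Mul1,r3:Add1
c10: - | r0:-4,r1:Add3,r2:Mul1,r3:Add1
c11: - | r0:-4,r1:Add3,r2:Mul1,r3:Add1
c12: - | r0:-4,r1:Add3,r2:Mul1,r3:Add1
c13: CDB Mul1=9 | r0:-4,r1:Add3,r2:9,r3:Add1
c14: - | r0:-4,r1:Add3,r2:9,r3:Add1
c15: - | r0:-4,r1:Add3,r2:9,r3:Add1
c16: CDB Add1=-12 | r0:-4,r1:Add3,r2:9,r3:-12
c17: CDB Add3=13 | r0:-4,r1:13,r2:9,r3:-12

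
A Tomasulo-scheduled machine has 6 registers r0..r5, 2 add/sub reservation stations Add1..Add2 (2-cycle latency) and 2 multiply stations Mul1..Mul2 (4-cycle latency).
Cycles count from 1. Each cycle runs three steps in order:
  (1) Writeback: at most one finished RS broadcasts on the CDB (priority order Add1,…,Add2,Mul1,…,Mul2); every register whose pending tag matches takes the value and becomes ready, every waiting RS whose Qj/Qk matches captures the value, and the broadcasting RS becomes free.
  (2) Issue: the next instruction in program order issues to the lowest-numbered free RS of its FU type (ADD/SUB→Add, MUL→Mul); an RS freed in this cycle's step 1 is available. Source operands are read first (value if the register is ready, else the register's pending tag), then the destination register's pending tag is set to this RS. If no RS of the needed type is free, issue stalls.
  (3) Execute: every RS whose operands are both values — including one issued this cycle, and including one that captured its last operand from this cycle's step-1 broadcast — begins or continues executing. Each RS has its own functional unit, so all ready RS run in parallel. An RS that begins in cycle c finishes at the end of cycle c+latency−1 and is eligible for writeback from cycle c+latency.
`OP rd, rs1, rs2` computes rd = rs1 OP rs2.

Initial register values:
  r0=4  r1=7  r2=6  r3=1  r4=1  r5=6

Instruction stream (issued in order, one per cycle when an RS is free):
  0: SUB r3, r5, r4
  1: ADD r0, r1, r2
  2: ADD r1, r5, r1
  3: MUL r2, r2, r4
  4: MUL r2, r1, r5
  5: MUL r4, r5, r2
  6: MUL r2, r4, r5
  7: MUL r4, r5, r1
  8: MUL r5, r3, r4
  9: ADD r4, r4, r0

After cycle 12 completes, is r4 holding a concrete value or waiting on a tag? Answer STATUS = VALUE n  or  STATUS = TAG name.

STATUS = TAG Mul1

  c1: issue SUB r3<-Add1  regs: r0:4,r1:7,r2:6,r3:Add1,r4:1,r5:6
  c2: issue ADD r0<-Add2  regs: r0:Add2,r1:7,r2:6,r3:Add1,r4:1,r5:6
  c3: CDB Add1=5; issue ADD r1<-Add1  regs: r0:Add2,r1:Add1,r2:6,r3:5,r4:1,r5:6
  c4: CDB Add2=13; issue MUL r2<-Mul1  regs: r0:13,r1:Add1,r2:Mul1,r3:5,r4:1,r5:6
  c5: CDB Add1=13; issue MUL r2<-Mul2  regs: r0:13,r1:13,r2:Mul2,r3:5,r4:1,r5:6
  c6: stall  regs: r0:13,r1:13,r2:Mul2,r3:5,r4:1,r5:6
  c7: stall  regs: r0:13,r1:13,r2:Mul2,r3:5,r4:1,r5:6
  c8: CDB Mul1=6; issue MUL r4<-Mul1  regs: r0:13,r1:13,r2:Mul2,r3:5,r4:Mul1,r5:6
  c9: CDB Mul2=78; issue MUL r2<-Mul2  regs: r0:13,r1:13,r2:Mul2,r3:5,r4:Mul1,r5:6
  c10: stall  regs: r0:13,r1:13,r2:Mul2,r3:5,r4:Mul1,r5:6
  c11: stall  regs: r0:13,r1:13,r2:Mul2,r3:5,r4:Mul1,r5:6
  c12: stall  regs: r0:13,r1:13,r2:Mul2,r3:5,r4:Mul1,r5:6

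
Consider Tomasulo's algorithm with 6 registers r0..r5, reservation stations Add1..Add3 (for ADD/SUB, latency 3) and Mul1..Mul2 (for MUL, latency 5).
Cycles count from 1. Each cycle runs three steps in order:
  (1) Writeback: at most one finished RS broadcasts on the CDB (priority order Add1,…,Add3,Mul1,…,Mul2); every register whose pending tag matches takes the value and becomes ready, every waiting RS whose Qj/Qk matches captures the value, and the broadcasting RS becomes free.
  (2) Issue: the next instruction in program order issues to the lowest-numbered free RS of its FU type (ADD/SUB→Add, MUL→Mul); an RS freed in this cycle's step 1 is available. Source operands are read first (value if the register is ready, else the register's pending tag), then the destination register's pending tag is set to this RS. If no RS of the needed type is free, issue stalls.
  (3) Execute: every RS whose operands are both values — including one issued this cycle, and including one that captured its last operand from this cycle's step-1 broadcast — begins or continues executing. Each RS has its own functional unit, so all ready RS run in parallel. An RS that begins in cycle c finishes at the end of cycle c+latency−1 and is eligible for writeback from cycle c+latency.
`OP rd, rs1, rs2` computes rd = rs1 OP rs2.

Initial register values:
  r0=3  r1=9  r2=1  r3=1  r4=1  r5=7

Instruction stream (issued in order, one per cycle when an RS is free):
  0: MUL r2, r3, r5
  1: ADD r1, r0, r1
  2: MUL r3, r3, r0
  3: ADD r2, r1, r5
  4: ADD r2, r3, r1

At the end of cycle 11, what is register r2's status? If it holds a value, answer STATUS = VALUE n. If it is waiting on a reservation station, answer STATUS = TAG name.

cycle 1: issue MUL r2<-Mul1 // r0:3,r1:9,r2:Mul1,r3:1,r4:1,r5:7
cycle 2: issue ADD r1<-Add1 // r0:3,r1:Add1,r2:Mul1,r3:1,r4:1,r5:7
cycle 3: issue MUL r3<-Mul2 // r0:3,r1:Add1,r2:Mul1,r3:Mul2,r4:1,r5:7
cycle 4: issue ADD r2<-Add2 // r0:3,r1:Add1,r2:Add2,r3:Mul2,r4:1,r5:7
cycle 5: CDB Add1=12; issue ADD r2<-Add1 // r0:3,r1:12,r2:Add1,r3:Mul2,r4:1,r5:7
cycle 6: CDB Mul1=7 // r0:3,r1:12,r2:Add1,r3:Mul2,r4:1,r5:7
cycle 7: - // r0:3,r1:12,r2:Add1,r3:Mul2,r4:1,r5:7
cycle 8: CDB Add2=19 // r0:3,r1:12,r2:Add1,r3:Mul2,r4:1,r5:7
cycle 9: CDB Mul2=3 // r0:3,r1:12,r2:Add1,r3:3,r4:1,r5:7
cycle 10: - // r0:3,r1:12,r2:Add1,r3:3,r4:1,r5:7
cycle 11: - // r0:3,r1:12,r2:Add1,r3:3,r4:1,r5:7

STATUS = TAG Add1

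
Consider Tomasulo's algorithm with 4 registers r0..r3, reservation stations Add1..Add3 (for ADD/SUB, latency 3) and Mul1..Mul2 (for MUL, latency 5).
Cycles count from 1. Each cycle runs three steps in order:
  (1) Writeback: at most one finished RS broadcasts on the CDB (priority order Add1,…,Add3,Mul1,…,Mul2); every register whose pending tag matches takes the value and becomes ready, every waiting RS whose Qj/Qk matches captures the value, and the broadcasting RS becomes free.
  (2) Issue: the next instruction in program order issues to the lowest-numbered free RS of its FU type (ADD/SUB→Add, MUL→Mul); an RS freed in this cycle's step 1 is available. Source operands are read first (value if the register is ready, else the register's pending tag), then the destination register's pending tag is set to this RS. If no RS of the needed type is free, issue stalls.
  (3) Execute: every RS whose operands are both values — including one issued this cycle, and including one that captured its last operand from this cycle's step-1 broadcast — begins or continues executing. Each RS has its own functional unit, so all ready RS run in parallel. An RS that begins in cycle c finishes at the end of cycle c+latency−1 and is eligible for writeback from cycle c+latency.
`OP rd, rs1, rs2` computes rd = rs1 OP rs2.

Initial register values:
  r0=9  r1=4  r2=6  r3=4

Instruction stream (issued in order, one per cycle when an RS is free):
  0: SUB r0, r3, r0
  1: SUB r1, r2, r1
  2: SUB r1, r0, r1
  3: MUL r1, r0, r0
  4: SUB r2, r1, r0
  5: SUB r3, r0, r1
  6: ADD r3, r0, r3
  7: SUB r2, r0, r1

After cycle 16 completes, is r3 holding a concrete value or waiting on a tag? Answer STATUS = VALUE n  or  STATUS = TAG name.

cycle 1: issue SUB r0<-Add1 // r0:Add1,r1:4,r2:6,r3:4
cycle 2: issue SUB r1<-Add2 // r0:Add1,r1:Add2,r2:6,r3:4
cycle 3: issue SUB r1<-Add3 // r0:Add1,r1:Add3,r2:6,r3:4
cycle 4: CDB Add1=-5; issue MUL r1<-Mul1 // r0:-5,r1:Mul1,r2:6,r3:4
cycle 5: CDB Add2=2; issue SUB r2<-Add1 // r0:-5,r1:Mul1,r2:Add1,r3:4
cycle 6: issue SUB r3<-Add2 // r0:-5,r1:Mul1,r2:Add1,r3:Add2
cycle 7: stall // r0:-5,r1:Mul1,r2:Add1,r3:Add2
cycle 8: CDB Add3=-7; issue ADD r3<-Add3 // r0:-5,r1:Mul1,r2:Add1,r3:Add3
cycle 9: CDB Mul1=25; stall // r0:-5,r1:25,r2:Add1,r3:Add3
cycle 10: stall // r0:-5,r1:25,r2:Add1,r3:Add3
cycle 11: stall // r0:-5,r1:25,r2:Add1,r3:Add3
cycle 12: CDB Add1=30; issue SUB r2<-Add1 // r0:-5,r1:25,r2:Add1,r3:Add3
cycle 13: CDB Add2=-30 // r0:-5,r1:25,r2:Add1,r3:Add3
cycle 14: - // r0:-5,r1:25,r2:Add1,r3:Add3
cycle 15: CDB Add1=-30 // r0:-5,r1:25,r2:-30,r3:Add3
cycle 16: CDB Add3=-35 // r0:-5,r1:25,r2:-30,r3:-35

STATUS = VALUE -35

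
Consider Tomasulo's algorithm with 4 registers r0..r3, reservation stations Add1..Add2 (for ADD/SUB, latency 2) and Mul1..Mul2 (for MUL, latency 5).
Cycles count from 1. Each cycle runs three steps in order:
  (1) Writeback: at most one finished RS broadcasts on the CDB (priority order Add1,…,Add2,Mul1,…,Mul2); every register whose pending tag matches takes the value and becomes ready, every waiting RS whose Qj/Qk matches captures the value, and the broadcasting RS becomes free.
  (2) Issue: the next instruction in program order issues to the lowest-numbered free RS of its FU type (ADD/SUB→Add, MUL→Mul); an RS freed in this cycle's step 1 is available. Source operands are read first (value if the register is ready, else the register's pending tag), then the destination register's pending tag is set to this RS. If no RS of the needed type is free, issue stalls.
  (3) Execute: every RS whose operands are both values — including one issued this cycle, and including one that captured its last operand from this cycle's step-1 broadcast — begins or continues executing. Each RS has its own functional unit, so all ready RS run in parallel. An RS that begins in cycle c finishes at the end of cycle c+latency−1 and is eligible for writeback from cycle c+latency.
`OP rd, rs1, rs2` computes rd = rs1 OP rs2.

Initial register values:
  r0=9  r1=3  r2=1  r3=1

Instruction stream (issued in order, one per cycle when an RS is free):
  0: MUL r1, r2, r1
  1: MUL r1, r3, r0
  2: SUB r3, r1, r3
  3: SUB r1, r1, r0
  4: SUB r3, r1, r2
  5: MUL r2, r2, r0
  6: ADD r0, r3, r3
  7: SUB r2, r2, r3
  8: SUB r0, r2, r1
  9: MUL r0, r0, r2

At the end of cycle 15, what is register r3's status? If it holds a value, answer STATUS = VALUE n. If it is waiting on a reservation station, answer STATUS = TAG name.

STATUS = VALUE -1

c1: issue MUL r1<-Mul1 | r0:9,r1:Mul1,r2:1,r3:1
c2: issue MUL r1<-Mul2 | r0:9,r1:Mul2,r2:1,r3:1
c3: issue SUB r3<-Add1 | r0:9,r1:Mul2,r2:1,r3:Add1
c4: issue SUB r1<-Add2 | r0:9,r1:Add2,r2:1,r3:Add1
c5: stall | r0:9,r1:Add2,r2:1,r3:Add1
c6: CDB Mul1=3; stall | r0:9,r1:Add2,r2:1,r3:Add1
c7: CDB Mul2=9; stall | r0:9,r1:Add2,r2:1,r3:Add1
c8: stall | r0:9,r1:Add2,r2:1,r3:Add1
c9: CDB Add1=8; issue SUB r3<-Add1 | r0:9,r1:Add2,r2:1,r3:Add1
c10: CDB Add2=0; issue MUL r2<-Mul1 | r0:9,r1:0,r2:Mul1,r3:Add1
c11: issue ADD r0<-Add2 | r0:Add2,r1:0,r2:Mul1,r3:Add1
c12: CDB Add1=-1; issue SUB r2<-Add1 | r0:Add2,r1:0,r2:Add1,r3:-1
c13: stall | r0:Add2,r1:0,r2:Add1,r3:-1
c14: CDB Add2=-2; issue SUB r0<-Add2 | r0:Add2,r1:0,r2:Add1,r3:-1
c15: CDB Mul1=9; issue MUL r0<-Mul1 | r0:Mul1,r1:0,r2:Add1,r3:-1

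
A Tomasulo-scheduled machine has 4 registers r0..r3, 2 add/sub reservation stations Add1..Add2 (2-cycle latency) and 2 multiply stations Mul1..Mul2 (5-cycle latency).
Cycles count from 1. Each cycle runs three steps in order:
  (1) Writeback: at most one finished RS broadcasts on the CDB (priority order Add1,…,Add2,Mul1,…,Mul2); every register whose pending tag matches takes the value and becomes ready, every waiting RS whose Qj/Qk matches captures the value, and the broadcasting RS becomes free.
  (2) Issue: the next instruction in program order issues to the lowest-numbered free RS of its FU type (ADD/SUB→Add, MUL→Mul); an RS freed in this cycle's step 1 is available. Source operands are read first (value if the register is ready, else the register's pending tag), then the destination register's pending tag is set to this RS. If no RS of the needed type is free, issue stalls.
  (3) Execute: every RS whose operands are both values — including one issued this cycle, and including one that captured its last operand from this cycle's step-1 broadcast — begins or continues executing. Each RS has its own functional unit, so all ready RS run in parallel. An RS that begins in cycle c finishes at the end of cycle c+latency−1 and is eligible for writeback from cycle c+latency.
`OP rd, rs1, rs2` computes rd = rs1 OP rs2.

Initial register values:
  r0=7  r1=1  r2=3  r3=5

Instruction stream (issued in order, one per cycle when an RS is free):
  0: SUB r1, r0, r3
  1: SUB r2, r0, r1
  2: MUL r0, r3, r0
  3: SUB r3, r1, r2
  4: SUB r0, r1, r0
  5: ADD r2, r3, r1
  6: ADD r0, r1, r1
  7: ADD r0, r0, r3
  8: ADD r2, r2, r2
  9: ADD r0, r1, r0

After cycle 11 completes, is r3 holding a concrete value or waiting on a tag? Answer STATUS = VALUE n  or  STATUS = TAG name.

c1: issue SUB r1<-Add1 | r0:7,r1:Add1,r2:3,r3:5
c2: issue SUB r2<-Add2 | r0:7,r1:Add1,r2:Add2,r3:5
c3: CDB Add1=2; issue MUL r0<-Mul1 | r0:Mul1,r1:2,r2:Add2,r3:5
c4: issue SUB r3<-Add1 | r0:Mul1,r1:2,r2:Add2,r3:Add1
c5: CDB Add2=5; issue SUB r0<-Add2 | r0:Add2,r1:2,r2:5,r3:Add1
c6: stall | r0:Add2,r1:2,r2:5,r3:Add1
c7: CDB Add1=-3; issue ADD r2<-Add1 | r0:Add2,r1:2,r2:Add1,r3:-3
c8: CDB Mul1=35; stall | r0:Add2,r1:2,r2:Add1,r3:-3
c9: CDB Add1=-1; issue ADD r0<-Add1 | r0:Add1,r1:2,r2:-1,r3:-3
c10: CDB Add2=-33; issue ADD r0<-Add2 | r0:Add2,r1:2,r2:-1,r3:-3
c11: CDB Add1=4; issue ADD r2<-Add1 | r0:Add2,r1:2,r2:Add1,r3:-3

STATUS = VALUE -3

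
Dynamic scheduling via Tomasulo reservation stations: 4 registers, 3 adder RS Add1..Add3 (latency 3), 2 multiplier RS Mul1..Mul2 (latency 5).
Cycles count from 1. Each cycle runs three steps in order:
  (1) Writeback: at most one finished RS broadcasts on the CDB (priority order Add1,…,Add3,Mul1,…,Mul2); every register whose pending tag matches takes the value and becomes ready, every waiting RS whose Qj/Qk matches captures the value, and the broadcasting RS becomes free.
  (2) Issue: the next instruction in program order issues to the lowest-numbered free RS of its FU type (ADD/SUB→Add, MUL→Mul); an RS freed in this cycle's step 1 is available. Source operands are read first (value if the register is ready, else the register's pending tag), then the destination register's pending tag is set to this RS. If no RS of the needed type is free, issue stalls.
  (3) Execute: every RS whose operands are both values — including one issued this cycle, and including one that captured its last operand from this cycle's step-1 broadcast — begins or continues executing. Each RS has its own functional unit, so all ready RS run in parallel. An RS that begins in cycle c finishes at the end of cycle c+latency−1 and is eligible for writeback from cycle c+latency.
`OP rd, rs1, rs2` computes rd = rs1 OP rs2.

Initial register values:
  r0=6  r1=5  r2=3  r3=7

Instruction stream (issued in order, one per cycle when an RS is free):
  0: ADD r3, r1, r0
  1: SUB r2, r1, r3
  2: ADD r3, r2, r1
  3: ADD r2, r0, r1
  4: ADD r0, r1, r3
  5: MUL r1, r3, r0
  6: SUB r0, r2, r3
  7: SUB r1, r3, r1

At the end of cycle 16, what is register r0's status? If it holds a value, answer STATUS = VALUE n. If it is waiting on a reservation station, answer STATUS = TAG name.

c1: issue ADD r3<-Add1 | r0:6,r1:5,r2:3,r3:Add1
c2: issue SUB r2<-Add2 | r0:6,r1:5,r2:Add2,r3:Add1
c3: issue ADD r3<-Add3 | r0:6,r1:5,r2:Add2,r3:Add3
c4: CDB Add1=11; issue ADD r2<-Add1 | r0:6,r1:5,r2:Add1,r3:Add3
c5: stall | r0:6,r1:5,r2:Add1,r3:Add3
c6: stall | r0:6,r1:5,r2:Add1,r3:Add3
c7: CDB Add1=11; issue ADD r0<-Add1 | r0:Add1,r1:5,r2:11,r3:Add3
c8: CDB Add2=-6; issue MUL r1<-Mul1 | r0:Add1,r1:Mul1,r2:11,r3:Add3
c9: issue SUB r0<-Add2 | r0:Add2,r1:Mul1,r2:11,r3:Add3
c10: stall | r0:Add2,r1:Mul1,r2:11,r3:Add3
c11: CDB Add3=-1; issue SUB r1<-Add3 | r0:Add2,r1:Add3,r2:11,r3:-1
c12: - | r0:Add2,r1:Add3,r2:11,r3:-1
c13: - | r0:Add2,r1:Add3,r2:11,r3:-1
c14: CDB Add1=4 | r0:Add2,r1:Add3,r2:11,r3:-1
c15: CDB Add2=12 | r0:12,r1:Add3,r2:11,r3:-1
c16: - | r0:12,r1:Add3,r2:11,r3:-1

STATUS = VALUE 12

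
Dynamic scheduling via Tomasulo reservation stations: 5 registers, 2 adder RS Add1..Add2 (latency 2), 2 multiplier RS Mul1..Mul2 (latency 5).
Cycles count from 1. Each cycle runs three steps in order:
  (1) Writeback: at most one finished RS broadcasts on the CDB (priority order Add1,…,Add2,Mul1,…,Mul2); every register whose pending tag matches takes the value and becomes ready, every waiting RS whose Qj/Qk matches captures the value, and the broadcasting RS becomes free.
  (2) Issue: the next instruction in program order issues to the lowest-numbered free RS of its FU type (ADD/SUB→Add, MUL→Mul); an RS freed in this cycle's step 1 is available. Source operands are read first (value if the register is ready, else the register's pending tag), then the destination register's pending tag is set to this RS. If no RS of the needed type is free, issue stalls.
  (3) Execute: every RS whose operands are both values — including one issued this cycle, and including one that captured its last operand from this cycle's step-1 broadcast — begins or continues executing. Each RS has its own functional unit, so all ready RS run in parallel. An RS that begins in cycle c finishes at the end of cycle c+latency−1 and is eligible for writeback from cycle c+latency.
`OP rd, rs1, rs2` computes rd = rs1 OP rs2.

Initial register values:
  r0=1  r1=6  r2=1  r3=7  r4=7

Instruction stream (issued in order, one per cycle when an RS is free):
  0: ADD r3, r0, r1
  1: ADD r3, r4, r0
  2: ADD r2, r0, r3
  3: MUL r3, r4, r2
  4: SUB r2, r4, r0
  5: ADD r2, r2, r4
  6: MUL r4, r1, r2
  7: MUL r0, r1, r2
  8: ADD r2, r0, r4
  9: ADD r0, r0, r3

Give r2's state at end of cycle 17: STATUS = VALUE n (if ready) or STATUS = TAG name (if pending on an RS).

STATUS = TAG Add1

cycle 1: issue ADD r3<-Add1 // r0:1,r1:6,r2:1,r3:Add1,r4:7
cycle 2: issue ADD r3<-Add2 // r0:1,r1:6,r2:1,r3:Add2,r4:7
cycle 3: CDB Add1=7; issue ADD r2<-Add1 // r0:1,r1:6,r2:Add1,r3:Add2,r4:7
cycle 4: CDB Add2=8; issue MUL r3<-Mul1 // r0:1,r1:6,r2:Add1,r3:Mul1,r4:7
cycle 5: issue SUB r2<-Add2 // r0:1,r1:6,r2:Add2,r3:Mul1,r4:7
cycle 6: CDB Add1=9; issue ADD r2<-Add1 // r0:1,r1:6,r2:Add1,r3:Mul1,r4:7
cycle 7: CDB Add2=6; issue MUL r4<-Mul2 // r0:1,r1:6,r2:Add1,r3:Mul1,r4:Mul2
cycle 8: stall // r0:1,r1:6,r2:Add1,r3:Mul1,r4:Mul2
cycle 9: CDB Add1=13; stall // r0:1,r1:6,r2:13,r3:Mul1,r4:Mul2
cycle 10: stall // r0:1,r1:6,r2:13,r3:Mul1,r4:Mul2
cycle 11: CDB Mul1=63; issue MUL r0<-Mul1 // r0:Mul1,r1:6,r2:13,r3:63,r4:Mul2
cycle 12: issue ADD r2<-Add1 // r0:Mul1,r1:6,r2:Add1,r3:63,r4:Mul2
cycle 13: issue ADD r0<-Add2 // r0:Add2,r1:6,r2:Add1,r3:63,r4:Mul2
cycle 14: CDB Mul2=78 // r0:Add2,r1:6,r2:Add1,r3:63,r4:78
cycle 15: - // r0:Add2,r1:6,r2:Add1,r3:63,r4:78
cycle 16: CDB Mul1=78 // r0:Add2,r1:6,r2:Add1,r3:63,r4:78
cycle 17: - // r0:Add2,r1:6,r2:Add1,r3:63,r4:78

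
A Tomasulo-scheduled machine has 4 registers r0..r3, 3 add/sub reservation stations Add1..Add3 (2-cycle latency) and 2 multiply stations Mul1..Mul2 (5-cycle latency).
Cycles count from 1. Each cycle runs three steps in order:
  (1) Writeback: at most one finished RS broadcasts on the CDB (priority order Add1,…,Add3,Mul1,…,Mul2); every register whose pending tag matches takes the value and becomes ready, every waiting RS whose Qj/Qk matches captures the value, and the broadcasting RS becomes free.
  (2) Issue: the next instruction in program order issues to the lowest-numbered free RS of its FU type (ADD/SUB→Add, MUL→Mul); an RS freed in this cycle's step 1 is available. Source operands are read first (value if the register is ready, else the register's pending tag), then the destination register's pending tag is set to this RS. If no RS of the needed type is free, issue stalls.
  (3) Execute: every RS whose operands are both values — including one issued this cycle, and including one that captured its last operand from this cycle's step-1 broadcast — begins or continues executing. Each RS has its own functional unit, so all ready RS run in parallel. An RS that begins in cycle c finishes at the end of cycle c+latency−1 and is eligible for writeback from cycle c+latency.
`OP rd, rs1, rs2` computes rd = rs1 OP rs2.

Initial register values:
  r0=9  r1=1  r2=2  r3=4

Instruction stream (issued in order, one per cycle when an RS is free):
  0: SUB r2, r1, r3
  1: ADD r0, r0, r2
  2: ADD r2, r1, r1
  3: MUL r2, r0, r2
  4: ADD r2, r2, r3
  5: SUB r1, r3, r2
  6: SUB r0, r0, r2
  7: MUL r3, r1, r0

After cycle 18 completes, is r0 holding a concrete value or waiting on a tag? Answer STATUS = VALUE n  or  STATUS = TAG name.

STATUS = VALUE -10

cycle 1: issue SUB r2<-Add1 // r0:9,r1:1,r2:Add1,r3:4
cycle 2: issue ADD r0<-Add2 // r0:Add2,r1:1,r2:Add1,r3:4
cycle 3: CDB Add1=-3; issue ADD r2<-Add1 // r0:Add2,r1:1,r2:Add1,r3:4
cycle 4: issue MUL r2<-Mul1 // r0:Add2,r1:1,r2:Mul1,r3:4
cycle 5: CDB Add1=2; issue ADD r2<-Add1 // r0:Add2,r1:1,r2:Add1,r3:4
cycle 6: CDB Add2=6; issue SUB r1<-Add2 // r0:6,r1:Add2,r2:Add1,r3:4
cycle 7: issue SUB r0<-Add3 // r0:Add3,r1:Add2,r2:Add1,r3:4
cycle 8: issue MUL r3<-Mul2 // r0:Add3,r1:Add2,r2:Add1,r3:Mul2
cycle 9: - // r0:Add3,r1:Add2,r2:Add1,r3:Mul2
cycle 10: - // r0:Add3,r1:Add2,r2:Add1,r3:Mul2
cycle 11: CDB Mul1=12 // r0:Add3,r1:Add2,r2:Add1,r3:Mul2
cycle 12: - // r0:Add3,r1:Add2,r2:Add1,r3:Mul2
cycle 13: CDB Add1=16 // r0:Add3,r1:Add2,r2:16,r3:Mul2
cycle 14: - // r0:Add3,r1:Add2,r2:16,r3:Mul2
cycle 15: CDB Add2=-12 // r0:Add3,r1:-12,r2:16,r3:Mul2
cycle 16: CDB Add3=-10 // r0:-10,r1:-12,r2:16,r3:Mul2
cycle 17: - // r0:-10,r1:-12,r2:16,r3:Mul2
cycle 18: - // r0:-10,r1:-12,r2:16,r3:Mul2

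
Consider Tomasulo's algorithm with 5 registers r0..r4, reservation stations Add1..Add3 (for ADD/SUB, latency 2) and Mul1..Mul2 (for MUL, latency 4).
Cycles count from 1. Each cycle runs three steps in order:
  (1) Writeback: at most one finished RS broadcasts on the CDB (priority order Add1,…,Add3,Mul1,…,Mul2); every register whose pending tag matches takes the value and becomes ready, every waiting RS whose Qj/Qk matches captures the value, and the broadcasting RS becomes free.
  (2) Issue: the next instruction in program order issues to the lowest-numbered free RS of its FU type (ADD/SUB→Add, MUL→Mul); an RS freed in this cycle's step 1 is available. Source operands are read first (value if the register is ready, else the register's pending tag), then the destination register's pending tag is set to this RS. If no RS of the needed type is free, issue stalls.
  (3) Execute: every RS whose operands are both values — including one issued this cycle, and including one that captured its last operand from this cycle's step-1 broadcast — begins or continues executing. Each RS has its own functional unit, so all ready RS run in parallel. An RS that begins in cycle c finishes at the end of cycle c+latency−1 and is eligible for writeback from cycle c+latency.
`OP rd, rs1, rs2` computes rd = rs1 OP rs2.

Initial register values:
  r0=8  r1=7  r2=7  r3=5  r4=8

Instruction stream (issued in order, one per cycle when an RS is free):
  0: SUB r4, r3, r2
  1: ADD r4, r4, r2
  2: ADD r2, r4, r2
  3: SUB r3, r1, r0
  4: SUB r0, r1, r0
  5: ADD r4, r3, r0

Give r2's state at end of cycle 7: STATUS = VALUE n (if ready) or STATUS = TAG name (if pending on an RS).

c1: issue SUB r4<-Add1 | r0:8,r1:7,r2:7,r3:5,r4:Add1
c2: issue ADD r4<-Add2 | r0:8,r1:7,r2:7,r3:5,r4:Add2
c3: CDB Add1=-2; issue ADD r2<-Add1 | r0:8,r1:7,r2:Add1,r3:5,r4:Add2
c4: issue SUB r3<-Add3 | r0:8,r1:7,r2:Add1,r3:Add3,r4:Add2
c5: CDB Add2=5; issue SUB r0<-Add2 | r0:Add2,r1:7,r2:Add1,r3:Add3,r4:5
c6: CDB Add3=-1; issue ADD r4<-Add3 | r0:Add2,r1:7,r2:Add1,r3:-1,r4:Add3
c7: CDB Add1=12 | r0:Add2,r1:7,r2:12,r3:-1,r4:Add3

STATUS = VALUE 12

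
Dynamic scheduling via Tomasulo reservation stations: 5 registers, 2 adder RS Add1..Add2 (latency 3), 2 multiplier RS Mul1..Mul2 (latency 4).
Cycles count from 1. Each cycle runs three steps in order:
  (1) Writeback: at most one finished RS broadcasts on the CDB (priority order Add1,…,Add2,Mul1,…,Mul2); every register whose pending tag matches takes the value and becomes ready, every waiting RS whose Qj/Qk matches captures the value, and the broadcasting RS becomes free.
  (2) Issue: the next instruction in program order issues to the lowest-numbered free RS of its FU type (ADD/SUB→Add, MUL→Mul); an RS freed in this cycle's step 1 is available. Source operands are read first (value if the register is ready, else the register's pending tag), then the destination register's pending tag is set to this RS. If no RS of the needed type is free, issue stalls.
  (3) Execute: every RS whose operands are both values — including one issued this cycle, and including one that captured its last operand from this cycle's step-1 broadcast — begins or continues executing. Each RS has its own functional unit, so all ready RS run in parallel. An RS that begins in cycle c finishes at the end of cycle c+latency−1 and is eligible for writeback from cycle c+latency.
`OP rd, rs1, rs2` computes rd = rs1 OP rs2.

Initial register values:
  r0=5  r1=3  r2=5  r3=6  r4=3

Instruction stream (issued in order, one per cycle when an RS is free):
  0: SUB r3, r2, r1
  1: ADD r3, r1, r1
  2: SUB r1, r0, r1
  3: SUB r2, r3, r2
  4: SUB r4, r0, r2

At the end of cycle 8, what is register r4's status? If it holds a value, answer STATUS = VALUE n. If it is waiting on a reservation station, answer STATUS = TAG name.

  c1: issue SUB r3<-Add1  regs: r0:5,r1:3,r2:5,r3:Add1,r4:3
  c2: issue ADD r3<-Add2  regs: r0:5,r1:3,r2:5,r3:Add2,r4:3
  c3: stall  regs: r0:5,r1:3,r2:5,r3:Add2,r4:3
  c4: CDB Add1=2; issue SUB r1<-Add1  regs: r0:5,r1:Add1,r2:5,r3:Add2,r4:3
  c5: CDB Add2=6; issue SUB r2<-Add2  regs: r0:5,r1:Add1,r2:Add2,r3:6,r4:3
  c6: stall  regs: r0:5,r1:Add1,r2:Add2,r3:6,r4:3
  c7: CDB Add1=2; issue SUB r4<-Add1  regs: r0:5,r1:2,r2:Add2,r3:6,r4:Add1
  c8: CDB Add2=1  regs: r0:5,r1:2,r2:1,r3:6,r4:Add1

STATUS = TAG Add1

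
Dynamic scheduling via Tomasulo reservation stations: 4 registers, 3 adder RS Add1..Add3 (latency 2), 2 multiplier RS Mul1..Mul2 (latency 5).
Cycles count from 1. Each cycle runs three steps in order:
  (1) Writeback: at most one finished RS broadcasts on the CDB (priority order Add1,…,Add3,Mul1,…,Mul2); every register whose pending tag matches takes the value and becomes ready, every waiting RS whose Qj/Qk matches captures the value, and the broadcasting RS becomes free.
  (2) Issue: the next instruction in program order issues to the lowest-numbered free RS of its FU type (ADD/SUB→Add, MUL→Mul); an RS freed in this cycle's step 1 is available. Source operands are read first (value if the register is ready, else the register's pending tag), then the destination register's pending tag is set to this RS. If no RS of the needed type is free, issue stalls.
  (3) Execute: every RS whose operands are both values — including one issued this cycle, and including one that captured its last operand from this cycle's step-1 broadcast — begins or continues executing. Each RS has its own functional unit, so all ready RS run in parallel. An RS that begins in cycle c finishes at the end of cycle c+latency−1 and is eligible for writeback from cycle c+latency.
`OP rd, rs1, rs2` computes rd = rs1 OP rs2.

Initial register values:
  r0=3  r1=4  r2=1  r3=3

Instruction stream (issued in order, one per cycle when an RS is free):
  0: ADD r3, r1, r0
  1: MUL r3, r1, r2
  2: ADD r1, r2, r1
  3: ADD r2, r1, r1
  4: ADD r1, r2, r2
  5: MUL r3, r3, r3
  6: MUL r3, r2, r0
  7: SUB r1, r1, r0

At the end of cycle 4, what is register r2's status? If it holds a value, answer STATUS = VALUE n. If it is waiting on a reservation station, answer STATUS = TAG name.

STATUS = TAG Add2

cycle 1: issue ADD r3<-Add1 // r0:3,r1:4,r2:1,r3:Add1
cycle 2: issue MUL r3<-Mul1 // r0:3,r1:4,r2:1,r3:Mul1
cycle 3: CDB Add1=7; issue ADD r1<-Add1 // r0:3,r1:Add1,r2:1,r3:Mul1
cycle 4: issue ADD r2<-Add2 // r0:3,r1:Add1,r2:Add2,r3:Mul1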